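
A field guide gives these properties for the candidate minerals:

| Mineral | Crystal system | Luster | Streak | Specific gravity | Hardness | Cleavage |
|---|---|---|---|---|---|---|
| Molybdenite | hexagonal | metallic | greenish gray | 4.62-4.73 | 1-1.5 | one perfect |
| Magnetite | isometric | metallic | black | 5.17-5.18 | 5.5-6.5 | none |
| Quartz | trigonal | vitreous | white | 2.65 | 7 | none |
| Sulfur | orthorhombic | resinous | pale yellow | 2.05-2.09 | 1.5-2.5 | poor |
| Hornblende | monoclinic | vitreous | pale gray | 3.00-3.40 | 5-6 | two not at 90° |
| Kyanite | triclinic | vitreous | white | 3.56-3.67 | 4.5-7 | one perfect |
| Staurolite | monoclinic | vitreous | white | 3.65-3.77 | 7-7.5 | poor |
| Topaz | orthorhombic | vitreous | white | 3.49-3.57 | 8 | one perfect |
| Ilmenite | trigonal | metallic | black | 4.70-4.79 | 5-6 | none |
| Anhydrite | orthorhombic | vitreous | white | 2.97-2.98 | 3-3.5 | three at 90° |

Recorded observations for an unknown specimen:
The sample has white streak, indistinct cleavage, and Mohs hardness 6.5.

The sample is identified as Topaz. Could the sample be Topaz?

Inconsistent

White streak — matches Topaz (white streak).
Indistinct cleavage — Topaz has cleavage one perfect; a mismatch.
Mohs hardness 6.5 — Topaz has hardness 8; a mismatch.
2 of the observed properties are inconsistent with Topaz.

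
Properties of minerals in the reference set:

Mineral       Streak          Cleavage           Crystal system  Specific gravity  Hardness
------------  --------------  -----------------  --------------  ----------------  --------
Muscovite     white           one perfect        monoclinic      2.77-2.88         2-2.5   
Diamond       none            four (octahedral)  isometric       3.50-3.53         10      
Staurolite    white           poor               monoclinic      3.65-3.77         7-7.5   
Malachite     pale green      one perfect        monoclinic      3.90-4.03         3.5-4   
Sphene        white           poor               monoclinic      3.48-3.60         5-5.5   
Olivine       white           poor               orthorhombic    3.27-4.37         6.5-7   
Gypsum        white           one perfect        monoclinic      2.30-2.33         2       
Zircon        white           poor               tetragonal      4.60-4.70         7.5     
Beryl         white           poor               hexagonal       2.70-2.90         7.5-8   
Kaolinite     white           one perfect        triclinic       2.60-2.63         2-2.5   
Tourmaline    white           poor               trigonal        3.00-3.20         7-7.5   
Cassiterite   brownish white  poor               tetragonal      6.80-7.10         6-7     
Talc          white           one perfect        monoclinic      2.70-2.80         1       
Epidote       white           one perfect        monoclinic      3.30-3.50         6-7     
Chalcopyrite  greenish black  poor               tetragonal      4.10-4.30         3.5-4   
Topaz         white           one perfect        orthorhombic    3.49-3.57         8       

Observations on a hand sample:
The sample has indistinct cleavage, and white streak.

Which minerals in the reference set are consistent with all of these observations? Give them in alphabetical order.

Beryl, Olivine, Sphene, Staurolite, Tourmaline, Zircon

Indistinct cleavage: Staurolite, Sphene, Olivine, Zircon, Beryl, Tourmaline, Cassiterite, Chalcopyrite remain.
White streak excludes Cassiterite, Chalcopyrite.
The minerals that satisfy all observations are Beryl, Olivine, Sphene, Staurolite, Tourmaline, Zircon.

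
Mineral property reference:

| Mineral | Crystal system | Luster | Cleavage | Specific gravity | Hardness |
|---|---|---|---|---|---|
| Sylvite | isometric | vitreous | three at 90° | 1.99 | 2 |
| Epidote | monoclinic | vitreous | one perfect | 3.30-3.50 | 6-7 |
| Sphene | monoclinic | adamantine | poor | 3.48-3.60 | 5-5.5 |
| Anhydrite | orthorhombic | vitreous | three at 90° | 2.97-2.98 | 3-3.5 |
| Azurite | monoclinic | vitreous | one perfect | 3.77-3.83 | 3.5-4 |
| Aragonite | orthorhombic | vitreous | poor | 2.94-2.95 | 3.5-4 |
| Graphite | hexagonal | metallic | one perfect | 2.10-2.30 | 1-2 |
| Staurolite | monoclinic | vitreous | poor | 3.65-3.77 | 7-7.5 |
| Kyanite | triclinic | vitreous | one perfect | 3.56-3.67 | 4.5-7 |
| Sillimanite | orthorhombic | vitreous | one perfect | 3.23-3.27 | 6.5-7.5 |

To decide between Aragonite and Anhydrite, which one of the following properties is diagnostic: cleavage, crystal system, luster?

cleavage

Cleavage: Aragonite poor, Anhydrite three at 90° — these differ.
Crystal system: both orthorhombic — shared.
Luster: both vitreous — shared.
Only cleavage differs between Aragonite and Anhydrite among the listed tests.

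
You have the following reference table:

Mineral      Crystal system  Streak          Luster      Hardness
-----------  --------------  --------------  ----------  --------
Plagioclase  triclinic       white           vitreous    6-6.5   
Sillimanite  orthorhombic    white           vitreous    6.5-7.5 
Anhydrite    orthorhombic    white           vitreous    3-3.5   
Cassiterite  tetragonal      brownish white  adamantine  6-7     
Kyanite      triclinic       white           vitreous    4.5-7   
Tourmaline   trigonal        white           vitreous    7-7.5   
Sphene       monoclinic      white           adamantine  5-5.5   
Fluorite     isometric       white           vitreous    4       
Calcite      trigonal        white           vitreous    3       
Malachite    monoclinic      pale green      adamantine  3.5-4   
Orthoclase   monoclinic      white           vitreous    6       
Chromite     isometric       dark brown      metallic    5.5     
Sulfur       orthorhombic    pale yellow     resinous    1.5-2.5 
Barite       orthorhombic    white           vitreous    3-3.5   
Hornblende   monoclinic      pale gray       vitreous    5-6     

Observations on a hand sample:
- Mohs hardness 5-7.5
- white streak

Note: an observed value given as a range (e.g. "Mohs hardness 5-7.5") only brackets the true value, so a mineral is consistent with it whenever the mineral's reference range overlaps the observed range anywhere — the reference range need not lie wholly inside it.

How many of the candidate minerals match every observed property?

6

Mohs hardness 5-7.5 eliminates Anhydrite, Fluorite, Calcite, Malachite, Sulfur, Barite.
White streak eliminates Cassiterite, Chromite, Hornblende.
Remaining candidates: Kyanite, Orthoclase, Plagioclase, Sillimanite, Sphene, Tourmaline.
That is 6 minerals.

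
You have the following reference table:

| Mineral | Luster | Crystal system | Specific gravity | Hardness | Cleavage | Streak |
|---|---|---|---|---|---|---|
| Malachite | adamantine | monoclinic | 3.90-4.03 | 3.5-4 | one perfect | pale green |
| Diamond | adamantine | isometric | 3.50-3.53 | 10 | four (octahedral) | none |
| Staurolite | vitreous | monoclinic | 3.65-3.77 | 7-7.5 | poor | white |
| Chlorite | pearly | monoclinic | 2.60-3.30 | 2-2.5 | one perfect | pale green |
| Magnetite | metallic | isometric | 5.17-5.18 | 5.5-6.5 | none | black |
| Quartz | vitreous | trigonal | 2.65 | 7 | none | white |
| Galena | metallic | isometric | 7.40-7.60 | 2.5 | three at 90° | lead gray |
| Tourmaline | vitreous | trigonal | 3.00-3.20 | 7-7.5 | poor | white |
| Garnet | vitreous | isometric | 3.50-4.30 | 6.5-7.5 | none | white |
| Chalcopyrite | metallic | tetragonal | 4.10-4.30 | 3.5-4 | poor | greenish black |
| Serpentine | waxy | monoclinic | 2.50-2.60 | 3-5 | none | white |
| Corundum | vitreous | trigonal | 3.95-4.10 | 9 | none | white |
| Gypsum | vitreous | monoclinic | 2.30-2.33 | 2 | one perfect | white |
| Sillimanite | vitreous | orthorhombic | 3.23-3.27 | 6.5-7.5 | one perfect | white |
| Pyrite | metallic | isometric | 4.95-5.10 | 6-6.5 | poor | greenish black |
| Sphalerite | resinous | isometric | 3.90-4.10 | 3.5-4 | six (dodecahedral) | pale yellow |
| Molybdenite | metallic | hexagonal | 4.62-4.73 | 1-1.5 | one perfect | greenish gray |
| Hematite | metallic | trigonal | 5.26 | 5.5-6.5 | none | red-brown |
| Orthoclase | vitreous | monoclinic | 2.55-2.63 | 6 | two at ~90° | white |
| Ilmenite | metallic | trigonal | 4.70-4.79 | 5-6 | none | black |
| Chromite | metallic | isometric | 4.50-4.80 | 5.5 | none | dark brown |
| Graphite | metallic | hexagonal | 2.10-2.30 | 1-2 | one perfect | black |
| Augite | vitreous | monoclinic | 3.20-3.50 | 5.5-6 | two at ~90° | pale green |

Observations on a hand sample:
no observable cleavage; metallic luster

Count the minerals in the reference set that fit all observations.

No observable cleavage — narrows the field to Magnetite, Quartz, Garnet, Serpentine, Corundum, Hematite, Ilmenite, Chromite.
Metallic luster rules out Quartz, Garnet, Serpentine, Corundum.
Consistent with every observation: Chromite, Hematite, Ilmenite, Magnetite.
That is 4 minerals.

4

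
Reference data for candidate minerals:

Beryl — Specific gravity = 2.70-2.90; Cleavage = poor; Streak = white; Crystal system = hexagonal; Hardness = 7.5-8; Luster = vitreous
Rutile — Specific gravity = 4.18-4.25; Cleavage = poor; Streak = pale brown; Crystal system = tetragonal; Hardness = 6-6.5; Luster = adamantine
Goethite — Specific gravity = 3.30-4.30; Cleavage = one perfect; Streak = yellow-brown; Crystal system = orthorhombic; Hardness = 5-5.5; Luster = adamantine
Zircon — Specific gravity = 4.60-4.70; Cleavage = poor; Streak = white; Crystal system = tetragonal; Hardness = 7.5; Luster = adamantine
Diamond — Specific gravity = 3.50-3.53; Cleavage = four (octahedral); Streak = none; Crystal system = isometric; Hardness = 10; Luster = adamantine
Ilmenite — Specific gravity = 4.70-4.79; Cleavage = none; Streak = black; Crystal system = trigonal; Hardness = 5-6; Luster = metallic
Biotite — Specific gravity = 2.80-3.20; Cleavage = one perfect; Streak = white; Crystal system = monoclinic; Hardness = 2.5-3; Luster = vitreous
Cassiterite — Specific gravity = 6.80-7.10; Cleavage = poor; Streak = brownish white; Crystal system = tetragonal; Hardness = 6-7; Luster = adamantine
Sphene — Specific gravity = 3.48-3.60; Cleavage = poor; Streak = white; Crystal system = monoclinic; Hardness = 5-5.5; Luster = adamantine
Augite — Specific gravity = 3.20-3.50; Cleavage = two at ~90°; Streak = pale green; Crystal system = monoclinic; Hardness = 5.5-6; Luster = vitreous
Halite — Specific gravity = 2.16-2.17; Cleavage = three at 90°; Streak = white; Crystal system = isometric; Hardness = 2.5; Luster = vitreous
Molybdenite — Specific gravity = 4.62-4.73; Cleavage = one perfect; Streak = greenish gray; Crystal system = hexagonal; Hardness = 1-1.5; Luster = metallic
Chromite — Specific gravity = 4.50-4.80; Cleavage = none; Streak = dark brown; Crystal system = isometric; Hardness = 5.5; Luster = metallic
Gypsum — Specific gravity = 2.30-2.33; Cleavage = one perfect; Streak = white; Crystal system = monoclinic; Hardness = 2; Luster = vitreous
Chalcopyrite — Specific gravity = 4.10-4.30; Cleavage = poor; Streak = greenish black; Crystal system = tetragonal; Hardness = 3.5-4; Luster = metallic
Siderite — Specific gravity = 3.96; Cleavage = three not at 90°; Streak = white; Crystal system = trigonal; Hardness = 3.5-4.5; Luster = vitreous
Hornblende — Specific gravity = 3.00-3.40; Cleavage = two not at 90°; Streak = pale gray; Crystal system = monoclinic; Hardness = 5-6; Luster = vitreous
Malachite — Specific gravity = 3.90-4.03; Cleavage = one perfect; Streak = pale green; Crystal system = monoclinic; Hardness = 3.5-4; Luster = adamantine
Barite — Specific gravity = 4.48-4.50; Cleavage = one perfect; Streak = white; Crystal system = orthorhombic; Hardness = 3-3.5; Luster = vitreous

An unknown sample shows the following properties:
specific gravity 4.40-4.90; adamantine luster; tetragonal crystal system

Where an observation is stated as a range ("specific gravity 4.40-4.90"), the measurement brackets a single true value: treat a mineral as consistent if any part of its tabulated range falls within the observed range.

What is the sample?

Specific gravity 4.40-4.90: only Zircon, Ilmenite, Molybdenite, Chromite, Barite remain.
Adamantine luster: Zircon remains.
Tetragonal crystal system: every remaining candidate is consistent.
The only mineral consistent with every observation is Zircon.

Zircon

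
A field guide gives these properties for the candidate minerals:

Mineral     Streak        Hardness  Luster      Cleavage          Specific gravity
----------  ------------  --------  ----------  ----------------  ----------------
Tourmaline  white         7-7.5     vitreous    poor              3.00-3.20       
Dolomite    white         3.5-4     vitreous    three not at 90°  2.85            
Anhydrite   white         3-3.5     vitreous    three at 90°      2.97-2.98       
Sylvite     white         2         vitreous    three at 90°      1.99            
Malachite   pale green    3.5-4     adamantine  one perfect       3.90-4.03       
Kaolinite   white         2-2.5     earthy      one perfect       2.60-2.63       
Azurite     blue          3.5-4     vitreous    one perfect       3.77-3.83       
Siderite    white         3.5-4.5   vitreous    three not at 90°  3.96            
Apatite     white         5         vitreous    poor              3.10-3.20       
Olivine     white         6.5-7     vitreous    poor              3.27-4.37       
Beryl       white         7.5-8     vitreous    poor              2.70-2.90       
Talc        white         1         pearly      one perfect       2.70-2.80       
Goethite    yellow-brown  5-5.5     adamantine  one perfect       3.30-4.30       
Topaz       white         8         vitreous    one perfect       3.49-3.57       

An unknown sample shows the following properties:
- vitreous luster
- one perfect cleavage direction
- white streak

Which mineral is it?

Vitreous luster rules out Malachite, Kaolinite, Talc, Goethite.
One perfect cleavage direction: Azurite, Topaz remain.
White streak is inconsistent with Azurite.
The only mineral consistent with every observation is Topaz.

Topaz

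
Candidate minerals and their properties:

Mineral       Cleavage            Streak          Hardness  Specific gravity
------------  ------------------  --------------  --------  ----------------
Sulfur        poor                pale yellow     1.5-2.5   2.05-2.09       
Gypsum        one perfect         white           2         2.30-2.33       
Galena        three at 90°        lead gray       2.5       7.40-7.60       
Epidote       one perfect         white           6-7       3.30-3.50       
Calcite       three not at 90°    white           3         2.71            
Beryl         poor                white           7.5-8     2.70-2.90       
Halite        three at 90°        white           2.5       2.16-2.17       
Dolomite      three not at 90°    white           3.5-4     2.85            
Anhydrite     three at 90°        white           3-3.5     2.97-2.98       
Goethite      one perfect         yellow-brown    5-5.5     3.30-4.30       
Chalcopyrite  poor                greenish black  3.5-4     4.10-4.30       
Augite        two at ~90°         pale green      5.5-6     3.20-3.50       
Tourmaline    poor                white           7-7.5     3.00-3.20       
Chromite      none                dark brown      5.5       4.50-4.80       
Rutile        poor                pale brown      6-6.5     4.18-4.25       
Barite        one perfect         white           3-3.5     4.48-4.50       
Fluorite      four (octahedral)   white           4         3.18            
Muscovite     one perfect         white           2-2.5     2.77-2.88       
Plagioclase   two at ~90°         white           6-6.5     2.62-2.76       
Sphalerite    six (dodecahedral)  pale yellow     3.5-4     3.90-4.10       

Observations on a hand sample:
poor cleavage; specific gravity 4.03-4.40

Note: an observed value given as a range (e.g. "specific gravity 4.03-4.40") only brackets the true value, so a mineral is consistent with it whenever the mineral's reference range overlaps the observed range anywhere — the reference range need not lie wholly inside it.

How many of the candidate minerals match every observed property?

2

Poor cleavage — leaves Sulfur, Beryl, Chalcopyrite, Tourmaline, Rutile.
Specific gravity 4.03-4.40 — Chalcopyrite, Rutile remain.
The minerals that satisfy all observations are Chalcopyrite, Rutile.
That is 2 minerals.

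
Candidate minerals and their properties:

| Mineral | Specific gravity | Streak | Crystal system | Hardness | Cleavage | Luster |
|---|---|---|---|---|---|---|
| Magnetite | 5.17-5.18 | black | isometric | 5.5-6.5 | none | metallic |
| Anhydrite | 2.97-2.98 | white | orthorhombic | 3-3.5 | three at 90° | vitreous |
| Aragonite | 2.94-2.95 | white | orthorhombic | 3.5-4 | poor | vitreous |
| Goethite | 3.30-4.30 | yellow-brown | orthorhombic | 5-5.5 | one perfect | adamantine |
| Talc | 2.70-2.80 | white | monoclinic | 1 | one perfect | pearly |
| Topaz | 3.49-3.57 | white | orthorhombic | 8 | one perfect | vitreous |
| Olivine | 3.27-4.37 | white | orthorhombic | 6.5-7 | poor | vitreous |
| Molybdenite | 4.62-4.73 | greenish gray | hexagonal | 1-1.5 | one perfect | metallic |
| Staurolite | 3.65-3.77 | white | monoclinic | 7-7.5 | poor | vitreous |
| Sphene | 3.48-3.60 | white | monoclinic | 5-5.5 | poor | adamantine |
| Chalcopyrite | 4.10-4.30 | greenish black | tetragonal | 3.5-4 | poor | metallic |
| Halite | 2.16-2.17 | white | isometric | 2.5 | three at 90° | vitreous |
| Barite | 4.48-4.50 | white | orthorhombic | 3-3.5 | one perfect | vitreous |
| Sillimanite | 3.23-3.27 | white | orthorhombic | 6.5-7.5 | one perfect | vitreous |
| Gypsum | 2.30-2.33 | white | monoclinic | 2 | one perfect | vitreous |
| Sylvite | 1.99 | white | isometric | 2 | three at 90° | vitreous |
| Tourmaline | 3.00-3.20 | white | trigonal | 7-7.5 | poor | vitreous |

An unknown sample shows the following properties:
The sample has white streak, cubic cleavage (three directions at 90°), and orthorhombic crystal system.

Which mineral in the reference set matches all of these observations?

White streak is inconsistent with Magnetite, Goethite, Molybdenite, Chalcopyrite.
Cubic cleavage (three directions at 90°) — Anhydrite, Halite, Sylvite remain.
Orthorhombic crystal system — leaves Anhydrite.
The only mineral consistent with every observation is Anhydrite.

Anhydrite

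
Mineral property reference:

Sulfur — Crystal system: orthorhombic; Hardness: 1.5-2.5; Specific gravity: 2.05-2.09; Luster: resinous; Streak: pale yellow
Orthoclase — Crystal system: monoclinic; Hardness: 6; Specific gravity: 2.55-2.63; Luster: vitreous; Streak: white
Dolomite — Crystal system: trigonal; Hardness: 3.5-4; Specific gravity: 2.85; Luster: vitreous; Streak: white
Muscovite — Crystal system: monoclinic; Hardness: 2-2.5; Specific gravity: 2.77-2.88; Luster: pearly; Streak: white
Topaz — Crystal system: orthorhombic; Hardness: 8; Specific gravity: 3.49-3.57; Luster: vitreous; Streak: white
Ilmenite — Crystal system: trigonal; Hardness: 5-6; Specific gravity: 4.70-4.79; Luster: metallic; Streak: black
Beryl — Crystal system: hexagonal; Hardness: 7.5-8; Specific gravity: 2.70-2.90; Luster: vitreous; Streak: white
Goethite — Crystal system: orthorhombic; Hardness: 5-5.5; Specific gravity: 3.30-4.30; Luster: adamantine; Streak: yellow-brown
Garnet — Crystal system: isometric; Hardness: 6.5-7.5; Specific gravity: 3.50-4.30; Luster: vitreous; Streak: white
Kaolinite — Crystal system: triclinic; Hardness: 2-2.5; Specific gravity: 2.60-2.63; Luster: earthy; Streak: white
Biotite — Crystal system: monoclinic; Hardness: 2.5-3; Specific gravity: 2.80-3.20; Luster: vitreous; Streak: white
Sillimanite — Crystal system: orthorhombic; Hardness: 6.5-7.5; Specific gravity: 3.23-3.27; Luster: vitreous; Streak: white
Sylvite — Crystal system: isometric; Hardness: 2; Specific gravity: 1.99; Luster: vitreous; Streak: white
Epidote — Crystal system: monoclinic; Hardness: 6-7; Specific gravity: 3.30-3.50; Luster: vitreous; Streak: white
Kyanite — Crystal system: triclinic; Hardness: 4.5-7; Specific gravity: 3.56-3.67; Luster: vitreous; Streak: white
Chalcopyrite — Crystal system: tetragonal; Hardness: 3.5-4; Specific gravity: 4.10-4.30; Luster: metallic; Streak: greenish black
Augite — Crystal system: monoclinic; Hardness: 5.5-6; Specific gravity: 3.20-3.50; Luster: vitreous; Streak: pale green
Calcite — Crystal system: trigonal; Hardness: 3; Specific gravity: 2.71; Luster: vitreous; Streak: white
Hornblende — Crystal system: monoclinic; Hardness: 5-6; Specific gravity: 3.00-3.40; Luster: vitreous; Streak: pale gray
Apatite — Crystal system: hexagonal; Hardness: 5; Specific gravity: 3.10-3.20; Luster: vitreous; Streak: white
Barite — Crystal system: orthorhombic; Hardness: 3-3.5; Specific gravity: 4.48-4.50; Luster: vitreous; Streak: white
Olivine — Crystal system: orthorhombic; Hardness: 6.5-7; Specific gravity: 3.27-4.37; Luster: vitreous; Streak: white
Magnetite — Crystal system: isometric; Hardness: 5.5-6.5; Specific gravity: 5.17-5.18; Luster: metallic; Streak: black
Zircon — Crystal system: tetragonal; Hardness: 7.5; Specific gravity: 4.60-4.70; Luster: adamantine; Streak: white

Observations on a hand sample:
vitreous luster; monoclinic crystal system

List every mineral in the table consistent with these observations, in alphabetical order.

Vitreous luster — only Orthoclase, Dolomite, Topaz, Beryl, Garnet, Biotite, Sillimanite, Sylvite, Epidote, Kyanite, Augite, Calcite, Hornblende, Apatite, Barite, Olivine remain.
Monoclinic crystal system — narrows the field to Orthoclase, Biotite, Epidote, Augite, Hornblende.
The minerals that satisfy all observations are Augite, Biotite, Epidote, Hornblende, Orthoclase.

Augite, Biotite, Epidote, Hornblende, Orthoclase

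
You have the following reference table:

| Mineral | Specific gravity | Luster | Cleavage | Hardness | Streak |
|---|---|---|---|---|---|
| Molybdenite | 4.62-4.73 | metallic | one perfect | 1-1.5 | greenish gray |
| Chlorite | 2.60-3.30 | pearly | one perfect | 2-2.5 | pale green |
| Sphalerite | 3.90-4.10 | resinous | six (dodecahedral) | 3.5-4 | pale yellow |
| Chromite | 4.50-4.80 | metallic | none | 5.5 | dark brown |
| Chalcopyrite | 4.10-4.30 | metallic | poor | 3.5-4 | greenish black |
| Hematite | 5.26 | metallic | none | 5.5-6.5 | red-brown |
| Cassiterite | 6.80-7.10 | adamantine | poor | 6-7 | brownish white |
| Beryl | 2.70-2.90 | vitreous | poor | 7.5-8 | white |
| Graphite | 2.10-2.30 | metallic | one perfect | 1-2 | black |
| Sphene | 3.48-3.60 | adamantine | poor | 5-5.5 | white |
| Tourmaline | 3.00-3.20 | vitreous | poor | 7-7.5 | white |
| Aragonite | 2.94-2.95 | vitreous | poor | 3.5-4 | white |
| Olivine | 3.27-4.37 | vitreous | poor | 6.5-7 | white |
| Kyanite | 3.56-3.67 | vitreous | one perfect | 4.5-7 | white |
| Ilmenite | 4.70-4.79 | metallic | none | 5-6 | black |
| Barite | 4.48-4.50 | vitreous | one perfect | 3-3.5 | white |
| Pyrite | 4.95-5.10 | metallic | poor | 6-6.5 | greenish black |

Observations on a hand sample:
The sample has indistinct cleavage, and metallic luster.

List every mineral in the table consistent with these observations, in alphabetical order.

Chalcopyrite, Pyrite

Indistinct cleavage — only Chalcopyrite, Cassiterite, Beryl, Sphene, Tourmaline, Aragonite, Olivine, Pyrite remain.
Metallic luster — Chalcopyrite, Pyrite remain.
Consistent with every observation: Chalcopyrite, Pyrite.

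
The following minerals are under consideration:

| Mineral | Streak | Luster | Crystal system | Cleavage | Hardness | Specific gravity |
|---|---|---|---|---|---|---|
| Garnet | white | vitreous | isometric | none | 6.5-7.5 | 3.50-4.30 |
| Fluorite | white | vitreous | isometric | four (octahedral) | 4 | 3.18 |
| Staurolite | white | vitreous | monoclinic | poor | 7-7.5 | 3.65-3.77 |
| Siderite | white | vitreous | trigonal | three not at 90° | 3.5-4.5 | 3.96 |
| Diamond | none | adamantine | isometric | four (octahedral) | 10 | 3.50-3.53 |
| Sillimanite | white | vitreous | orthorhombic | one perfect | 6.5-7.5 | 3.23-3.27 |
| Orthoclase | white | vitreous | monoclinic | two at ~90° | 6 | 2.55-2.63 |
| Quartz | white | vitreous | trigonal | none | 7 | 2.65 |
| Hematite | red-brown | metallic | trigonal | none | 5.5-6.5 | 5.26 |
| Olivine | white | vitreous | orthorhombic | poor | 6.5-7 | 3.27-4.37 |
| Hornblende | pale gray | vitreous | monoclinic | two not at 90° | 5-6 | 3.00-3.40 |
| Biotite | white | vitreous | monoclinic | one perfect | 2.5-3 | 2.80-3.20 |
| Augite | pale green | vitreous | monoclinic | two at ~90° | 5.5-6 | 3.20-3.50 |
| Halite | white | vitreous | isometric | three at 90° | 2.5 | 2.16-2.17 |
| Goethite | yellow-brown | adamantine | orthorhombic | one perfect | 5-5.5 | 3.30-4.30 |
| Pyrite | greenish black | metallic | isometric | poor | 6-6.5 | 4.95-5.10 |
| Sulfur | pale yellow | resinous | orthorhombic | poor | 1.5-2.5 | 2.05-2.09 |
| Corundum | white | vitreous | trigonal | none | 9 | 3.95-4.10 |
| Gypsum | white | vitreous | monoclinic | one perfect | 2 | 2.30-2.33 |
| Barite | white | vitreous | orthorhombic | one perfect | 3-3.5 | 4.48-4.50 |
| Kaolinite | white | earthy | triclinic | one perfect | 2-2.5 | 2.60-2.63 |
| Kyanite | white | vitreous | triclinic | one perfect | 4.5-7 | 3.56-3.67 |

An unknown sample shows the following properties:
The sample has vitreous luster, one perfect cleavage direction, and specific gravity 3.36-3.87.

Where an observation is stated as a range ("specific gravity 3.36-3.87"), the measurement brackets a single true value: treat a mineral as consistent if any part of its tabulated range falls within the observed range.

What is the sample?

Vitreous luster eliminates Diamond, Hematite, Goethite, Pyrite, Sulfur, Kaolinite.
One perfect cleavage direction — only Sillimanite, Biotite, Gypsum, Barite, Kyanite remain.
Specific gravity 3.36-3.87 — leaves Kyanite.
Only Kyanite satisfies all observations.

Kyanite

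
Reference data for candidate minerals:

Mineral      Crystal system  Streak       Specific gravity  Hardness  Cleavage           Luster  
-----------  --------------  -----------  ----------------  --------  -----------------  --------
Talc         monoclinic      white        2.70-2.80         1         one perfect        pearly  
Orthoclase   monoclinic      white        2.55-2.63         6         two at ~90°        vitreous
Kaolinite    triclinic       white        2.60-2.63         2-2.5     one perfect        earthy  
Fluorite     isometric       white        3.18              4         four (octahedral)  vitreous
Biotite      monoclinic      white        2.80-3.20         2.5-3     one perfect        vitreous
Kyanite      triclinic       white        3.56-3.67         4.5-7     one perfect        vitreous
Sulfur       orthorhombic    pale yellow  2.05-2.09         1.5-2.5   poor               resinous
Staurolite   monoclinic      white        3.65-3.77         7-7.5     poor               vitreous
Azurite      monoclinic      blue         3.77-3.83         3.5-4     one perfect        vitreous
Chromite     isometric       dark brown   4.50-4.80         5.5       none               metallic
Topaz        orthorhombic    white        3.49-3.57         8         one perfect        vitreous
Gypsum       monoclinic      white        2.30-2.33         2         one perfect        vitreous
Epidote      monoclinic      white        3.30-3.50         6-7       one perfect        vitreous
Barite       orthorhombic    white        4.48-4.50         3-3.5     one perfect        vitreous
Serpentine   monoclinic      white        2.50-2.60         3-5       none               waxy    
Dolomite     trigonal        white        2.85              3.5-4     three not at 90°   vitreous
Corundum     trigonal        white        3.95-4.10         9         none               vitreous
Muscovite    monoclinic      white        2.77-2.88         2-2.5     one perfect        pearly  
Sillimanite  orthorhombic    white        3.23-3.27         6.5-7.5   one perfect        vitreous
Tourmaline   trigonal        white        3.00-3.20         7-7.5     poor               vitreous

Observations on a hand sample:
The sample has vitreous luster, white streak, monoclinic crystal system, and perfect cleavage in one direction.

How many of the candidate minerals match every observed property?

Vitreous luster excludes Talc, Kaolinite, Sulfur, Chromite, Serpentine, Muscovite.
White streak rules out Azurite.
Monoclinic crystal system: Orthoclase, Biotite, Staurolite, Gypsum, Epidote remain.
Perfect cleavage in one direction rules out Orthoclase, Staurolite.
Remaining candidates: Biotite, Epidote, Gypsum.
That is 3 minerals.

3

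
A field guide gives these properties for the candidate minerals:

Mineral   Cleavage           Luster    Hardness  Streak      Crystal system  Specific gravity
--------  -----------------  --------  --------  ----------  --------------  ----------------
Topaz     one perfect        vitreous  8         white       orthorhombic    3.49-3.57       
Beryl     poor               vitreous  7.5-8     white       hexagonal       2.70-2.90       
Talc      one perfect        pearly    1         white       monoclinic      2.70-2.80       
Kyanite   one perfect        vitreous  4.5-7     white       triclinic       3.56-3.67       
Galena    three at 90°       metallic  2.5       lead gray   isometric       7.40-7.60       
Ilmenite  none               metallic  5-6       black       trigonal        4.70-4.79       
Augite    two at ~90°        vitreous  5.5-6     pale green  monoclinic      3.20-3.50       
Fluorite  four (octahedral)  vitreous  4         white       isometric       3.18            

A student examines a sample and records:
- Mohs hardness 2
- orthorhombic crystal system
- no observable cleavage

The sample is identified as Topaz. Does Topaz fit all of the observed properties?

Mohs hardness 2 — Topaz has hardness 8; a mismatch.
Orthorhombic crystal system — consistent with Topaz (orthorhombic system).
No observable cleavage — Topaz has cleavage one perfect; a mismatch.
2 of the observed properties are inconsistent with Topaz.

No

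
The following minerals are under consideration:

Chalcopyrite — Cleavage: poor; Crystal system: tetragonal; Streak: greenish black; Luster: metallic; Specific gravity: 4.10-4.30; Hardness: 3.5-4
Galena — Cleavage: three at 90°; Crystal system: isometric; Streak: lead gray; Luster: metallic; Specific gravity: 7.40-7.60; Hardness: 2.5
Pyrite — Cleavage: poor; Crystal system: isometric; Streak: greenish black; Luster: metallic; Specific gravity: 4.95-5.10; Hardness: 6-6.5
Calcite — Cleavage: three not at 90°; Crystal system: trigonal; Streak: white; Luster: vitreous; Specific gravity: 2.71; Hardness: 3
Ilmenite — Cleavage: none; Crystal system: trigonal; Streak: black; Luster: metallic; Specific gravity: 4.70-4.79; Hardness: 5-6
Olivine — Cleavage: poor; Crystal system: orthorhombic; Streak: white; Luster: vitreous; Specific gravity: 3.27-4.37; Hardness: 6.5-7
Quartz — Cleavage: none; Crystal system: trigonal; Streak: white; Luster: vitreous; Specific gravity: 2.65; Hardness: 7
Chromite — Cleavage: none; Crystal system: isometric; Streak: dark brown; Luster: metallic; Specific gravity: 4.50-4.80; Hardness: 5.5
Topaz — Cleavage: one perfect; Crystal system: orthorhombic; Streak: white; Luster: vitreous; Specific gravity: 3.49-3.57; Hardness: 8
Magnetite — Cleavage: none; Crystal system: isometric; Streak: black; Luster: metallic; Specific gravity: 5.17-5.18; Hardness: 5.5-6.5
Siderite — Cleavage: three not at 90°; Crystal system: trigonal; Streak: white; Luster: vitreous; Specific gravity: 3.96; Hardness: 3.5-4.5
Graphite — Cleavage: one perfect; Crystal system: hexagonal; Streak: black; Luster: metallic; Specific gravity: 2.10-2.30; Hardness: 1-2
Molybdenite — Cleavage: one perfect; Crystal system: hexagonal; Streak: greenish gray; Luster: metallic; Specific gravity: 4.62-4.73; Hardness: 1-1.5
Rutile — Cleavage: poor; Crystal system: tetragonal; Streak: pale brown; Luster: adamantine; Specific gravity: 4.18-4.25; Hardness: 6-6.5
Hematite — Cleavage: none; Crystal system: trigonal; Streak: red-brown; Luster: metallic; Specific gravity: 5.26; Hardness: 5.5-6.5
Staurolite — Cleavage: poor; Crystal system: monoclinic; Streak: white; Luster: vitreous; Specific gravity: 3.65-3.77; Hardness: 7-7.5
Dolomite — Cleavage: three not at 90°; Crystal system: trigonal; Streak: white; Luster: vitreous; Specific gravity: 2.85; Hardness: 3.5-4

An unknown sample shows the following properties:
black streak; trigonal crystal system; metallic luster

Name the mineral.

Ilmenite

Black streak — only Ilmenite, Magnetite, Graphite remain.
Trigonal crystal system — Ilmenite remains.
Metallic luster — all remaining candidates fit.
Ilmenite is the sole remaining match.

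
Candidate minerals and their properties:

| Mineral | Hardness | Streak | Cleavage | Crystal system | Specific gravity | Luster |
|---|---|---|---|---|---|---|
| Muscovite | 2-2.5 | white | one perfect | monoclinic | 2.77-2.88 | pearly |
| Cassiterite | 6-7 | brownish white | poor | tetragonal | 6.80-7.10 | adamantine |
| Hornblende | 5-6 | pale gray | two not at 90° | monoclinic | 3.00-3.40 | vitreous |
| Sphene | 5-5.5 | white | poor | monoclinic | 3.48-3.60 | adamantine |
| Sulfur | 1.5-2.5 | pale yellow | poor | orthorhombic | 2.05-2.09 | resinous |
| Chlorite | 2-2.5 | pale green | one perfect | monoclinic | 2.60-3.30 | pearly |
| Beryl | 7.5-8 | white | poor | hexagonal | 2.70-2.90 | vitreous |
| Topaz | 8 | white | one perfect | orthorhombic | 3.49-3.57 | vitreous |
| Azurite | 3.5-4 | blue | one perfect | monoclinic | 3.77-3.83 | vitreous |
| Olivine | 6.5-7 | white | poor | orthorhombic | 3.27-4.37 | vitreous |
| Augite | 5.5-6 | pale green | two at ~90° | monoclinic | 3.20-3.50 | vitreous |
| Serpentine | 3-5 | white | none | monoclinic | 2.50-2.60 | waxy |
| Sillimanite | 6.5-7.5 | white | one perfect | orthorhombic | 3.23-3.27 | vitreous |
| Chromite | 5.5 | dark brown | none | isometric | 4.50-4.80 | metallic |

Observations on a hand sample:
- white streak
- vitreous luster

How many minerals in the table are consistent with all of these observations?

White streak: narrows the field to Muscovite, Sphene, Beryl, Topaz, Olivine, Serpentine, Sillimanite.
Vitreous luster excludes Muscovite, Sphene, Serpentine.
Remaining candidates: Beryl, Olivine, Sillimanite, Topaz.
That is 4 minerals.

4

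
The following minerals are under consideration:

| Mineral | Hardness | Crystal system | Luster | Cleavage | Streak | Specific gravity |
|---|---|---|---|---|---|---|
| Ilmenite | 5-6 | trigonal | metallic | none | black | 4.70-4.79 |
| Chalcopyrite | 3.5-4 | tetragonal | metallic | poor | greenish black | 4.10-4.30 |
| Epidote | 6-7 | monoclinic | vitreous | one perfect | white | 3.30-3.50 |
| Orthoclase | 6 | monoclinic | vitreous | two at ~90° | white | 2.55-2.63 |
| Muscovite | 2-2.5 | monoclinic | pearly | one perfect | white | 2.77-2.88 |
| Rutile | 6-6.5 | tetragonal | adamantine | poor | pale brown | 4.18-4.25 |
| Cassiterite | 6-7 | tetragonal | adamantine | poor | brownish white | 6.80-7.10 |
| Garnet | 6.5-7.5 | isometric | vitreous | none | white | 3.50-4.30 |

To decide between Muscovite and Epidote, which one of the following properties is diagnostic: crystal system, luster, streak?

Crystal system: both monoclinic — identical.
Luster: Muscovite pearly, Epidote vitreous — distinct.
Streak: both white — identical.
Luster is the diagnostic property here.

luster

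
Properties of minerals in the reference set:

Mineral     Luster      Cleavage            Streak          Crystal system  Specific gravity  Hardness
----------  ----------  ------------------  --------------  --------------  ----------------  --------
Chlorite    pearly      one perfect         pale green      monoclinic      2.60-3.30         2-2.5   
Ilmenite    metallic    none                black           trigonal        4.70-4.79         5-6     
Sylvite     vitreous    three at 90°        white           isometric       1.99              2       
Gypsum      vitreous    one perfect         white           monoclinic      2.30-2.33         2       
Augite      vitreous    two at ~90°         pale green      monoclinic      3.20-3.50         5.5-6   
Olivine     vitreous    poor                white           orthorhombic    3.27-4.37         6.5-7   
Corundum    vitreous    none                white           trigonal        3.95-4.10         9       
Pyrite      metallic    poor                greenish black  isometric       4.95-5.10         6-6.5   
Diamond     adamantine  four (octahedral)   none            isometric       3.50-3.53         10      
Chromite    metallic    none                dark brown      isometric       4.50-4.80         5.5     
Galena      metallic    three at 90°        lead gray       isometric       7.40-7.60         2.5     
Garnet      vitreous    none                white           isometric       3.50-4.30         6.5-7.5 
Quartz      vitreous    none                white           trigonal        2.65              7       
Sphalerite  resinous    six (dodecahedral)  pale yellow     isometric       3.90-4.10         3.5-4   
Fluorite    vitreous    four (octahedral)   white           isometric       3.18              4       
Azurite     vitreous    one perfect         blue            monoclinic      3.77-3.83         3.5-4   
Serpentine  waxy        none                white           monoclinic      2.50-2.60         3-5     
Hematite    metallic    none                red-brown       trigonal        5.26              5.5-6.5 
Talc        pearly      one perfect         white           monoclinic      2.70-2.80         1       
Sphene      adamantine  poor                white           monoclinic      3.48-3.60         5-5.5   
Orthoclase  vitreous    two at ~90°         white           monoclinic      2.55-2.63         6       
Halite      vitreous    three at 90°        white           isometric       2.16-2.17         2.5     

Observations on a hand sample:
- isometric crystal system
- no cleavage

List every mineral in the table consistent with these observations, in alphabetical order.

Chromite, Garnet

Isometric crystal system — narrows the field to Sylvite, Pyrite, Diamond, Chromite, Galena, Garnet, Sphalerite, Fluorite, Halite.
No cleavage — narrows the field to Chromite, Garnet.
The minerals that satisfy all observations are Chromite, Garnet.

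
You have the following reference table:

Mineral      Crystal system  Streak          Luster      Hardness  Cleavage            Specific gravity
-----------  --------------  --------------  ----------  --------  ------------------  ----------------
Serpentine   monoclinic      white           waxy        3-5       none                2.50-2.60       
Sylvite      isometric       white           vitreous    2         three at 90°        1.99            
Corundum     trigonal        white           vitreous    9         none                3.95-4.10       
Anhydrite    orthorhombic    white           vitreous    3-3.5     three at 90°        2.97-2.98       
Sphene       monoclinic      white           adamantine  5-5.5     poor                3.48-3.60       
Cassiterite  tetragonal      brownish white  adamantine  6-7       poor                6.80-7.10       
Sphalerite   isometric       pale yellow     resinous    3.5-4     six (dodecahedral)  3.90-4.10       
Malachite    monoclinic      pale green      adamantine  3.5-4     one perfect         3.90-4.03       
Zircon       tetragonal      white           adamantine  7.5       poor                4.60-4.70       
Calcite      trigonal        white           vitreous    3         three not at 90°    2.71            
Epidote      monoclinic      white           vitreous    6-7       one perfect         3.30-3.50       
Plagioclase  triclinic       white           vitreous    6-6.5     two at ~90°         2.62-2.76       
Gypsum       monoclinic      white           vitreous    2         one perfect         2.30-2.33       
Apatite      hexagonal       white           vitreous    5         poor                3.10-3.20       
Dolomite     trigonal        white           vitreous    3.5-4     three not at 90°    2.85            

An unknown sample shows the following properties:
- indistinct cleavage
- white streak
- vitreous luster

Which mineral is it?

Apatite

Indistinct cleavage — narrows the field to Sphene, Cassiterite, Zircon, Apatite.
White streak rules out Cassiterite.
Vitreous luster — narrows the field to Apatite.
The only mineral consistent with every observation is Apatite.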